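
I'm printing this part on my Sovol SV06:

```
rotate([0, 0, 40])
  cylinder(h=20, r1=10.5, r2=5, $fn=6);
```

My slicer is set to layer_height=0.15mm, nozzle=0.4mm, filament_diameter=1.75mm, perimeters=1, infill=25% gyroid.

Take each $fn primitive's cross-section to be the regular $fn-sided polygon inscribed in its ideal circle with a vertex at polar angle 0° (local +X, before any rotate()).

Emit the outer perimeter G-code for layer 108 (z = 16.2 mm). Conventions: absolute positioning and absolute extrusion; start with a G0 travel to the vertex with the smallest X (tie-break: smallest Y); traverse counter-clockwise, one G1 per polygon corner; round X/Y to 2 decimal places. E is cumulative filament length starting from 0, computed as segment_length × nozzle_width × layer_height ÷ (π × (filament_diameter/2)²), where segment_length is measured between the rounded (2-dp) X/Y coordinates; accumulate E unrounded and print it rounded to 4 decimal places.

At z = 16.2 mm: the cone: at t=0.810 of its height the radius interpolates to r₁+(r₂−r₁)t = 6.045, giving a regular 6-gon of that circumradius; (rotated 40° about Z; rotation is an isometry so areas/perimeters/island counts are preserved). The outline is a single polygon with 6 vertices. Extrusion per mm of travel: 0.4 × 0.15 / (π × 0.875²) = 0.024945. Accumulating E over each segment gives final E = 0.9047.

G0 X-5.68 Y2.07 Z16.20
G1 X-4.63 Y-3.89 E0.1510
G1 X1.05 Y-5.95 E0.3017
G1 X5.68 Y-2.07 E0.4524
G1 X4.63 Y3.89 E0.6033
G1 X-1.05 Y5.95 E0.7541
G1 X-5.68 Y2.07 E0.9047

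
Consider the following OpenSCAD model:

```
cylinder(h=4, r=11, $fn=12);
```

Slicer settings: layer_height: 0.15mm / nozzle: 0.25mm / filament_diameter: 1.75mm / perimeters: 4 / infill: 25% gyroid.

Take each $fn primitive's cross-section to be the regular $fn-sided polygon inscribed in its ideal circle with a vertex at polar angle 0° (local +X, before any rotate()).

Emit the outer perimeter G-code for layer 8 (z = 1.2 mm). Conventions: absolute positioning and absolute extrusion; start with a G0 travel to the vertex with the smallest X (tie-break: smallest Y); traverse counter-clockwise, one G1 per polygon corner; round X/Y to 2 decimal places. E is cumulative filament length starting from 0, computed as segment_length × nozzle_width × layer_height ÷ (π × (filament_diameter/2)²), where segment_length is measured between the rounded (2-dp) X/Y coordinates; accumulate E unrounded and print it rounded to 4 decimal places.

G0 X-11.00 Y0.00 Z1.20
G1 X-9.53 Y-5.50 E0.0888
G1 X-5.50 Y-9.53 E0.1776
G1 X0.00 Y-11.00 E0.2664
G1 X5.50 Y-9.53 E0.3551
G1 X9.53 Y-5.50 E0.4440
G1 X11.00 Y0.00 E0.5327
G1 X9.53 Y5.50 E0.6215
G1 X5.50 Y9.53 E0.7104
G1 X0.00 Y11.00 E0.7991
G1 X-5.50 Y9.53 E0.8879
G1 X-9.53 Y5.50 E0.9767
G1 X-11.00 Y0.00 E1.0655

At z = 1.2 mm: the r=11 cylinder gives a regular 12-gon of circumradius 11 (constant along its height). The outline is a single polygon with 12 vertices. Extrusion per mm of travel: 0.25 × 0.15 / (π × 0.875²) = 0.015591. Accumulating E over each segment gives final E = 1.0655.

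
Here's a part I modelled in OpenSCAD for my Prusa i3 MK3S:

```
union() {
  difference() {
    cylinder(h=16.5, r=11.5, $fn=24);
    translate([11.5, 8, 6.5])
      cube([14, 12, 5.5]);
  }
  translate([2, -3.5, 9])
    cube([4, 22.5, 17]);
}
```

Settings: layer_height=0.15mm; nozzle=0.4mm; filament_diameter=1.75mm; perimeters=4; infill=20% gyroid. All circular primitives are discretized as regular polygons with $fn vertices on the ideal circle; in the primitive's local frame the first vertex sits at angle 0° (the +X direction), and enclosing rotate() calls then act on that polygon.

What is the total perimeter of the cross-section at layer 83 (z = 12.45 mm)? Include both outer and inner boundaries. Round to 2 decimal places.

At z = 12.45 mm: the r=11.5 cylinder gives a regular 24-gon of circumradius 11.5 (constant along its height) (perimeter = 2·24·11.500·sin(180°/24) = 72.05 mm); the cube at (11.5, 8) is absent (z outside [6.5, 12]); Taking the first minus the rest: none of the subtracted shapes is present at this height, so the r=11.5 cylinder is unchanged — boundary = 72.05 mm; the cube at (2, -3.5) (footprint 4×22.5) is included at this height (perimeter 53.00 mm); Taking the union: the regions partially overlap (shared area 56.59 mm²), so the edge portions inside another operand are dropped and the merged outline is re-measured after clipping — boundary = 88.74 mm. Overall, the cross-section is a single solid region. Total boundary length (outer) = 88.74 mm.

88.74 mm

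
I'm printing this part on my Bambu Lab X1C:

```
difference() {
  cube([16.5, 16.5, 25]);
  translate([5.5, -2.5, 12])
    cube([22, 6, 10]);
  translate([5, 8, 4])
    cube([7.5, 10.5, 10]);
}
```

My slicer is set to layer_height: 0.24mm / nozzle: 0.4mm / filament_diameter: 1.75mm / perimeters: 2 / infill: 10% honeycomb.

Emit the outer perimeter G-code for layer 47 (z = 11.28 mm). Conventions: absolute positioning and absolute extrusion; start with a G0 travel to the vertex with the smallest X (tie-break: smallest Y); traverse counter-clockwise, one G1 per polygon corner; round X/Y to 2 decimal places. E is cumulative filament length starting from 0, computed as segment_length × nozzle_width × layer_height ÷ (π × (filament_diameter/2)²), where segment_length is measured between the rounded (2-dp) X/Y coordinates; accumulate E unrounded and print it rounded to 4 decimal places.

G0 X0.00 Y0.00 Z11.28
G1 X16.50 Y0.00 E0.6586
G1 X16.50 Y16.50 E1.3171
G1 X12.50 Y16.50 E1.4767
G1 X12.50 Y8.00 E1.8160
G1 X5.00 Y8.00 E2.1153
G1 X5.00 Y16.50 E2.4546
G1 X0.00 Y16.50 E2.6542
G1 X0.00 Y0.00 E3.3127

At z = 11.28 mm: the 16.5×16.5 cube contributes its full rectangle; the cube at (5.5, -2.5) is absent (z outside [12, 22]); the cube at (5, 8) is present — its section is the full 7.5×10.5 rectangle; Taking the first minus the rest: starting from the 16.5×16.5 cube, the 7.5×10.5 cube at (5, 8) partially overlaps it — only the 63.75 mm² overlap (of its 78.75 mm²) is removed, clipping the outline — 1 connected region. The outline is a single polygon with 8 vertices. Extrusion per mm of travel: 0.4 × 0.24 / (π × 0.875²) = 0.039912. Accumulating E over each segment gives final E = 3.3127.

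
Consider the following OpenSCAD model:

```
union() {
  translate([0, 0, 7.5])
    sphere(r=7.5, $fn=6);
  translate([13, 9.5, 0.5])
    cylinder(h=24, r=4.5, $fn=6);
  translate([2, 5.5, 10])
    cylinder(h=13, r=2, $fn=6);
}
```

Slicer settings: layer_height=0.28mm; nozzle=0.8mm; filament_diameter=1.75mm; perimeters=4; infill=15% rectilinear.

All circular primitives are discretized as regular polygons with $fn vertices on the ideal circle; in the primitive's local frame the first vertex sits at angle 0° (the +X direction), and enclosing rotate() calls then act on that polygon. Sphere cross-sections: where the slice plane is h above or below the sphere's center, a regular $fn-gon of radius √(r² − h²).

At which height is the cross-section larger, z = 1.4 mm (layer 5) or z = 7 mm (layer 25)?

Layer 5 (z = 1.4): the sphere: section is a regular 6-gon, circumradius = √(r²−h²) = √(7.5²−6.1²) = 4.363 (area = (6/2)·4.363²·sin(360°/6) = 49.47 mm²); the r=4.5 cylinder at (13, 9.5) contributes a regular 6-gon of circumradius 4.5 (area = (6/2)·4.500²·sin(360°/6) = 52.61 mm²); the cylinder at (2, 5.5) does not reach this height (z outside [10, 23]); Combining (union): the 2 present regions are separate (no shared area or edge), so areas and boundary lengths simply add and each stays a separate island — area = 102.08 mm². So its area = 102.08 mm². Layer 25 (z = 7): the r=7.5 sphere slices to a regular 6-gon of circumradius 7.483 (√(r²−h²) with h=0.5 from center) (area = (6/2)·7.483²·sin(360°/6) = 145.49 mm²); the r=4.5 cylinder at (13, 9.5) gives a regular 6-gon of circumradius 4.5 (constant along its height) (area = (6/2)·4.500²·sin(360°/6) = 52.61 mm²); the cylinder at (2, 5.5) does not reach this height (z outside [10, 23]); Merging all regions: the 2 present regions are separate (no shared area or edge), so areas and boundary lengths simply add and each stays a separate island — area = 198.10 mm². So its area = 198.10 mm². Layer 25 is larger (198.10 vs 102.08 mm²).

layer 25 (z = 7 mm)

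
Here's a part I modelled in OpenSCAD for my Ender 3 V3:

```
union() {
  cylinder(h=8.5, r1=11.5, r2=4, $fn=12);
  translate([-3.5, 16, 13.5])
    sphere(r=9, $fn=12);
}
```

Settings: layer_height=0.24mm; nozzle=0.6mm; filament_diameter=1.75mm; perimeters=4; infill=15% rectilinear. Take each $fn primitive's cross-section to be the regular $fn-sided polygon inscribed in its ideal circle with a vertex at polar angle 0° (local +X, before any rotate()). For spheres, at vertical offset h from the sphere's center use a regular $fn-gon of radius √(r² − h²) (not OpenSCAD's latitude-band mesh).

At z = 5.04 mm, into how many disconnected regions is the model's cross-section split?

2

At z = 5.04 mm: the cone contributes a regular 12-gon of circumradius 7.053 (interpolated between r1=11.5 and r2=4 at t=0.593); the sphere at (-3.5, 16): section is a regular 12-gon, circumradius = √(r²−h²) = √(9²−8.46²) = 3.071; Combining (union): the 2 present regions are separate (no shared area or edge), so areas and boundary lengths simply add and each stays a separate island — 2 connected regions. The result has 2 disconnected regions.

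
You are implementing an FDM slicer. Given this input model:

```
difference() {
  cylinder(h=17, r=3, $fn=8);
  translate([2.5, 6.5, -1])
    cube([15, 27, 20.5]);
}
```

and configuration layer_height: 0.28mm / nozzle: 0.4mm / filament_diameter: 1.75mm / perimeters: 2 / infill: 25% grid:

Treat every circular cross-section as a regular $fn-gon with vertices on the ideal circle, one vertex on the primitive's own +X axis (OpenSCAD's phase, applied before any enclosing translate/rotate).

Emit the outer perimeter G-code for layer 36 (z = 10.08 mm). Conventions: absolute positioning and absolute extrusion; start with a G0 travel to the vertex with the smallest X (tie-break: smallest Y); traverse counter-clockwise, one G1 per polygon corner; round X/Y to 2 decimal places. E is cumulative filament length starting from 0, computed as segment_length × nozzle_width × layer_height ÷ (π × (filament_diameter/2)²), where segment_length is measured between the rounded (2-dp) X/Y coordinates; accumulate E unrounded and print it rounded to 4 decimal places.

At z = 10.08 mm: the r=3 cylinder gives a regular 8-gon of circumradius 3 (constant along its height); the cube at (2.5, 6.5) (footprint 15×27) is included at this height; After the difference (first − rest): starting from the r=3 cylinder, the 15×27 cube at (2.5, 6.5) misses the remaining region (no effect) — 1 connected region. The outline is a single polygon with 8 vertices. Extrusion per mm of travel: 0.4 × 0.28 / (π × 0.875²) = 0.046564. Accumulating E over each segment gives final E = 0.8551.

G0 X-3.00 Y0.00 Z10.08
G1 X-2.12 Y-2.12 E0.1069
G1 X0.00 Y-3.00 E0.2138
G1 X2.12 Y-2.12 E0.3206
G1 X3.00 Y0.00 E0.4275
G1 X2.12 Y2.12 E0.5344
G1 X0.00 Y3.00 E0.6413
G1 X-2.12 Y2.12 E0.7482
G1 X-3.00 Y0.00 E0.8551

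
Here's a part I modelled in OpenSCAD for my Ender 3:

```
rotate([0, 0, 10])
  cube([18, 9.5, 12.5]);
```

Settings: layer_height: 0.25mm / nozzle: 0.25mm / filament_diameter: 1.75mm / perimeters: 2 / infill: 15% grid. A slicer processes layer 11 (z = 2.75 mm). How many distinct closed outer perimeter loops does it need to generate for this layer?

1

At z = 2.75 mm: the cube is present — its section is the full 18×9.5 rectangle; (whole slice rotated 10° about Z — lengths, areas and connectivity unchanged). The result has 1 disconnected region.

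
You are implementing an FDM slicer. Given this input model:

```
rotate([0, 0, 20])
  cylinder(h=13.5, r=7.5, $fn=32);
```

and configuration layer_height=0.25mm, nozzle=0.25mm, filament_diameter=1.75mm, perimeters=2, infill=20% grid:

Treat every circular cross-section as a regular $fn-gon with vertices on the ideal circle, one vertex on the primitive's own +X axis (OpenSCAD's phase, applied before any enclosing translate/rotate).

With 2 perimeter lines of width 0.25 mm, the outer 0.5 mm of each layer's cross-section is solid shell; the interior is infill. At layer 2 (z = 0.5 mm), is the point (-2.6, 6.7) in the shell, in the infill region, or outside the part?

At z = 0.5 mm: the r=7.5 cylinder gives a regular 32-gon of circumradius 7.5 (constant along its height); (whole slice rotated 20° about Z — lengths, areas and connectivity unchanged). Overall, the cross-section is a single solid region. Undo the 20° rotation: the query point maps to (-0.152, 7.185) in the un-rotated model frame. The nearest boundary edge runs (0.00, 7.50)→(-1.46, 7.36); distance from the point to it = 0.30 mm. The point is inside the cross-section, 0.30 mm from the nearest boundary — within the 0.5 mm shell band (2 × 0.25).

shell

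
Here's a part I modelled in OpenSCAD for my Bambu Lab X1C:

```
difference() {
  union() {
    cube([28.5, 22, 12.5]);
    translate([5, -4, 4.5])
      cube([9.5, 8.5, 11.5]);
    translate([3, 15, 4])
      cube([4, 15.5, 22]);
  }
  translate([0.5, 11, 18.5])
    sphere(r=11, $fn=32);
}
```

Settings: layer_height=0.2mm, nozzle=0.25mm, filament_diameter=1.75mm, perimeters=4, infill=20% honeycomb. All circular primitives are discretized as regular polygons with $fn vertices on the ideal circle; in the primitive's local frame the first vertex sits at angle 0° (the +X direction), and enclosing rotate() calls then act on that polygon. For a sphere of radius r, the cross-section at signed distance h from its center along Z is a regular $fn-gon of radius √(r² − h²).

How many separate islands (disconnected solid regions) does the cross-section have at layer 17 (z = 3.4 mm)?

1

At z = 3.4 mm: the 28.5×22 cube contributes its full rectangle; the cube at (5, -4) does not reach this height (z outside [4.5, 16]); the cube at (3, 15) is absent (z outside [4, 26]); Combining (union): only the 28.5×22 cube is present, so the union is just that shape — 1 connected region; the sphere at (0.5, 11) is not intersected at this z (|z−center|=15.100 > r=11); After the difference (first − rest): none of the subtracted shapes is present at this height, so that combined region is unchanged — 1 connected region. Overall, the cross-section is a single solid region. Island count = 1.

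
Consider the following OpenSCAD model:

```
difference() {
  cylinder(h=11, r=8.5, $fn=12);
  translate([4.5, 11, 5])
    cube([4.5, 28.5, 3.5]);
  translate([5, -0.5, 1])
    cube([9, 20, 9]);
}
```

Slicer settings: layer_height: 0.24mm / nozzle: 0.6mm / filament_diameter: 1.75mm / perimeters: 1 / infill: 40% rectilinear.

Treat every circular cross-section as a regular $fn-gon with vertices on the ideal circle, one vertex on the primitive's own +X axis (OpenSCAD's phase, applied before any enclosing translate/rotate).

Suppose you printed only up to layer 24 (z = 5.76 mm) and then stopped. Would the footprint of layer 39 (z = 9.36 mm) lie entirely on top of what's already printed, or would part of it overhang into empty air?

Compare the two slices. At z = 5.76: the r=8.5 cylinder gives a regular 12-gon of circumradius 8.5 (constant along its height) (area = (12/2)·8.500²·sin(360°/12) = 216.75 mm²); the 4.5×28.5 cube at (4.5, 11) contributes its full rectangle (area 128.25 mm²); the cube at (5, -0.5) (footprint 9×20) is included at this height (area 180.00 mm²); After the difference (first − rest): starting from the r=8.5 cylinder (216.75 mm²), the 4.5×28.5 cube at (4.5, 11) misses the remaining region (no effect); the 9×20 cube at (5, -0.5) partially overlaps it — only the 16.96 mm² overlap (of its 180.00 mm²) is removed, clipping the outline — area = 199.79 mm². At z = 9.36: the r=8.5 cylinder gives a regular 12-gon of circumradius 8.5 (constant along its height) (area = (12/2)·8.500²·sin(360°/12) = 216.75 mm²); the cube at (4.5, 11) is absent (z outside [5, 8.5]); the cube at (5, -0.5) (footprint 9×20) is included at this height (area 180.00 mm²); After the difference (first − rest): starting from the r=8.5 cylinder (216.75 mm²), the 9×20 cube at (5, -0.5) partially overlaps it — only the 16.96 mm² overlap (of its 180.00 mm²) is removed, clipping the outline — area = 199.79 mm². Checking containment: the cross-section at z = 9.36 is a subset of the cross-section at z = 5.76.

entirely on top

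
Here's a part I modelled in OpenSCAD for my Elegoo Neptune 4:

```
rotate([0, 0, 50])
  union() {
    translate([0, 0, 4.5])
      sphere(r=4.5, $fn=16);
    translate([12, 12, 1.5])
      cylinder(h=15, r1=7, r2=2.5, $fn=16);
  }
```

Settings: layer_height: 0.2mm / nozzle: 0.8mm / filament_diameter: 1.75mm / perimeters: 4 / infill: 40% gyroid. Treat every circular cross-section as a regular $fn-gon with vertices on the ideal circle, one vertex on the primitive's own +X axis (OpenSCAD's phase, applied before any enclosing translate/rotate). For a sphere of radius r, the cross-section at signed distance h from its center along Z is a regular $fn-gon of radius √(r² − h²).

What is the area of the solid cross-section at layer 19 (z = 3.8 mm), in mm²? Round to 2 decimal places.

182.39 mm²

At z = 3.8 mm: the sphere: section is a regular 16-gon, circumradius = √(r²−h²) = √(4.5²−0.7²) = 4.445 (area = (16/2)·4.445²·sin(360°/16) = 60.49 mm²); the cone at (12, 12) contributes a regular 16-gon of circumradius 6.310 (interpolated between r1=7 and r2=2.5 at t=0.153) (area = (16/2)·6.310²·sin(360°/16) = 121.90 mm²); Combining (union): the 2 present regions are separate (no shared area or edge), so areas and boundary lengths simply add and each stays a separate island — area = 182.39 mm²; (whole slice rotated 50° about Z — lengths, areas and connectivity unchanged). Overall, the cross-section has 2 separate islands. Net area = 182.39 mm².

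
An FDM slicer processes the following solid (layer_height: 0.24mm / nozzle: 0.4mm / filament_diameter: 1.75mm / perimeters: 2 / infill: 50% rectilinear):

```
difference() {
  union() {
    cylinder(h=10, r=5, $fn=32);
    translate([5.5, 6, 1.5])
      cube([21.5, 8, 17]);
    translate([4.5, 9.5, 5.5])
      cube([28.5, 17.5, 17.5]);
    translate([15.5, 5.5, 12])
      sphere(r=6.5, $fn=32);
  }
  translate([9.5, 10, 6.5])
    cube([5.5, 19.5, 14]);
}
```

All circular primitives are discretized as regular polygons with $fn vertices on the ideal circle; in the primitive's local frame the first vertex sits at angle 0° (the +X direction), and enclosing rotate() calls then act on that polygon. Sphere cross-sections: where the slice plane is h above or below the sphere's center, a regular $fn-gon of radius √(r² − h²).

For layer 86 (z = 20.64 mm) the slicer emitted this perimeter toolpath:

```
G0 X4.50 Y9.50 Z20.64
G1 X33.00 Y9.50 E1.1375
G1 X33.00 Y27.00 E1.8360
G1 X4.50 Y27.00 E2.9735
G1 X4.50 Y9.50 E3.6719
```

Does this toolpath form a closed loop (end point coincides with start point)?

Start point (G0): (4.50, 9.50). End point (last G1): the path returns to the start — closed.

yes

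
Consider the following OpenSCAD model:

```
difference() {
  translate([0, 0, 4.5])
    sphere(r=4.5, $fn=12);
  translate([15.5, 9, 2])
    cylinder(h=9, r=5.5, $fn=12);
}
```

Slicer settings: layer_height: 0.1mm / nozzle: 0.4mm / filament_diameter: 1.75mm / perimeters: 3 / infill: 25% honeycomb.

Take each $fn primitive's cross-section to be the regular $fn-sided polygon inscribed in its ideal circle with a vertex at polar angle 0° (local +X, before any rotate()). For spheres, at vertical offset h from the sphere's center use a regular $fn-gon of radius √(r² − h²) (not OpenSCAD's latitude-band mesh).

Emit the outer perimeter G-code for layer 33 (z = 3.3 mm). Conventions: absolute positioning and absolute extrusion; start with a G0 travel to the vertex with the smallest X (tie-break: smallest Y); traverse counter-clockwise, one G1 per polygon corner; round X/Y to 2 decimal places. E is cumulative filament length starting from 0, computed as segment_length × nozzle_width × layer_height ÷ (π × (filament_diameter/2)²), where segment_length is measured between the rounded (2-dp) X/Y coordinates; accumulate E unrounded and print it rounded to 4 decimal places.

At z = 3.3 mm: the sphere: section is a regular 12-gon, circumradius = √(r²−h²) = √(4.5²−1.2²) = 4.337; the cylinder at (15.5, 9): section is a regular 12-gon, circumradius r=5.5; Subtracting the remaining from the first: starting from the r=4.5 sphere, the r=5.5 cylinder at (15.5, 9) misses the remaining region (no effect) — 1 connected region. The outline is a single polygon with 12 vertices. Extrusion per mm of travel: 0.4 × 0.1 / (π × 0.875²) = 0.016630. Accumulating E over each segment gives final E = 0.4484.

G0 X-4.34 Y0.00 Z3.30
G1 X-3.76 Y-2.17 E0.0374
G1 X-2.17 Y-3.76 E0.0747
G1 X0.00 Y-4.34 E0.1121
G1 X2.17 Y-3.76 E0.1495
G1 X3.76 Y-2.17 E0.1869
G1 X4.34 Y0.00 E0.2242
G1 X3.76 Y2.17 E0.2616
G1 X2.17 Y3.76 E0.2990
G1 X0.00 Y4.34 E0.3363
G1 X-2.17 Y3.76 E0.3737
G1 X-3.76 Y2.17 E0.4111
G1 X-4.34 Y0.00 E0.4484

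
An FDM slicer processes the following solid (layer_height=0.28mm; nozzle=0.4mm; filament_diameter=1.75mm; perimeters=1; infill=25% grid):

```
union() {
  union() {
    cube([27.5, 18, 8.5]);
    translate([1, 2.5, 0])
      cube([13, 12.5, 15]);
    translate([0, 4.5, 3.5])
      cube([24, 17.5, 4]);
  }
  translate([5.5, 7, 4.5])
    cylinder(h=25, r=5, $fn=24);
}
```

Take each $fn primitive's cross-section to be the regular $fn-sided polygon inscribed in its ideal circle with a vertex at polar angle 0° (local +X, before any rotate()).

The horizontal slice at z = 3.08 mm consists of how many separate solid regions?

At z = 3.08 mm: the cube is present — its section is the full 27.5×18 rectangle; the 13×12.5 cube at (1, 2.5) contributes its full rectangle; the cube at (0, 4.5) does not reach this height (z outside [3.5, 7.5]); Combining (union): the 13×12.5 cube at (1, 2.5) lies entirely inside the 27.5×18 cube, so the union is just the 27.5×18 cube — 1 connected region; the cylinder at (5.5, 7) does not reach this height (z outside [4.5, 29.5]); Merging all regions: only the result so far is present, so the union is just that shape — 1 connected region. The result has 1 disconnected region.

1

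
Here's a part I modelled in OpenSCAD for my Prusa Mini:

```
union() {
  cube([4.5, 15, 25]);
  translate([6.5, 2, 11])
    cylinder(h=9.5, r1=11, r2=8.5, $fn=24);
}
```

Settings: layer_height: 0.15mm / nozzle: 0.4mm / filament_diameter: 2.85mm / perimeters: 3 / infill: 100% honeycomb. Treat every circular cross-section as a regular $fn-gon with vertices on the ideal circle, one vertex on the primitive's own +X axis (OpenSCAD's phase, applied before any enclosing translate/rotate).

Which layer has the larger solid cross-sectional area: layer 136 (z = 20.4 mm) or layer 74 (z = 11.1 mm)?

Layer 136 (z = 20.4): the cube (footprint 4.5×15) is included at this height (area 67.50 mm²); the cone at (6.5, 2) (r1=11→r2=8.5) has section circumradius 8.526 here — a regular 24-gon (area = (24/2)·8.526²·sin(360°/24) = 225.79 mm²); Combining (union): the regions partially overlap — summed areas 293.29 mm² minus the doubly-counted overlap 41.30 mm² gives 251.98 mm² — area = 251.98 mm². So its area = 251.98 mm². Layer 74 (z = 11.1): the cube (footprint 4.5×15) is included at this height (area 67.50 mm²); the cone at (6.5, 2) (r1=11→r2=8.5) has section circumradius 10.974 here — a regular 24-gon (area = (24/2)·10.974²·sin(360°/24) = 374.01 mm²); Taking the union: the regions partially overlap — summed areas 441.51 mm² minus the doubly-counted overlap 53.79 mm² gives 387.72 mm² — area = 387.72 mm². So its area = 387.72 mm². Layer 74 is larger (387.72 vs 251.98 mm²).

layer 74 (z = 11.1 mm)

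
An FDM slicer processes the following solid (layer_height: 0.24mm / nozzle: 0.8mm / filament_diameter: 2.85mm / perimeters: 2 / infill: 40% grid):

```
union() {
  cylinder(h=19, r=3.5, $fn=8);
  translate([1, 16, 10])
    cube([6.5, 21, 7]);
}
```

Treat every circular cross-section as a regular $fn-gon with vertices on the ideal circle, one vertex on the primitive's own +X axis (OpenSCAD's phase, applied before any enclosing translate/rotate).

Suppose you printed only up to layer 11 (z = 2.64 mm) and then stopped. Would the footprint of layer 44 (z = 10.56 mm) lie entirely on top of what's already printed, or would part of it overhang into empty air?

Compare the two slices. At z = 2.64: the r=3.5 cylinder gives a regular 8-gon of circumradius 3.5 (constant along its height) (area = (8/2)·3.500²·sin(360°/8) = 34.65 mm²); the cube at (1, 16) is absent (z outside [10, 17]); Merging all regions: only the r=3.5 cylinder is present, so the union is just that shape — area = 34.65 mm². At z = 10.56: the cylinder: section is a regular 8-gon, circumradius r=3.5 (area = (8/2)·3.500²·sin(360°/8) = 34.65 mm²); the cube at (1, 16) is present — its section is the full 6.5×21 rectangle (area 136.50 mm²); Taking the union: the 2 present regions are separate (no shared area or edge), so areas and boundary lengths simply add and each stays a separate island — area = 171.15 mm². Checking containment: at z = 10.56 the cross-section extends beyond the z = 2.64 cross-section by about 136.50 mm².

part overhangs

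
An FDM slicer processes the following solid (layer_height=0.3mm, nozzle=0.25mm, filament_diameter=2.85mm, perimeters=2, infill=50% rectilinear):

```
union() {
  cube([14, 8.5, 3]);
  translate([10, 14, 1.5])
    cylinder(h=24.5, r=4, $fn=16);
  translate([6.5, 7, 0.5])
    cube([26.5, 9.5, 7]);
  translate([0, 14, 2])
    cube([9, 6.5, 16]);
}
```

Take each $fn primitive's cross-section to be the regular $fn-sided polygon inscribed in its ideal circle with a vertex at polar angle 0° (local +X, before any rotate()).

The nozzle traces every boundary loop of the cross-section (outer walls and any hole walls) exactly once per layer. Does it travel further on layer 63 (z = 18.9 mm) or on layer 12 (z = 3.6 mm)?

layer 12 (z = 3.6 mm)

Layer 63 (z = 18.9): the cube does not reach this height (z outside [0, 3]); the cylinder at (10, 14): section is a regular 16-gon, circumradius r=4 (perimeter = 2·16·4.000·sin(180°/16) = 24.97 mm); the cube at (6.5, 7) is absent (z outside [0.5, 7.5]); the cube at (0, 14) is absent (z outside [2, 18]); Combining (union): only the r=4 cylinder at (10, 14) is present, so the union is just that shape — boundary = 24.97 mm. So its perimeter = 24.97 mm. Layer 12 (z = 3.6): the cube is absent (z outside [0, 3]); the cylinder at (10, 14): section is a regular 16-gon, circumradius r=4 (perimeter = 2·16·4.000·sin(180°/16) = 24.97 mm); the cube at (6.5, 7) (footprint 26.5×9.5) is included at this height (perimeter 72.00 mm); the cube at (0, 14) is present — its section is the full 9×6.5 rectangle (perimeter 31.00 mm); Combining (union): the regions partially overlap (shared area 50.18 mm²), so the edge portions inside another operand are dropped and the merged outline is re-measured after clipping — boundary = 91.78 mm. So its perimeter = 91.78 mm. Layer 12 is larger (91.78 vs 24.97 mm).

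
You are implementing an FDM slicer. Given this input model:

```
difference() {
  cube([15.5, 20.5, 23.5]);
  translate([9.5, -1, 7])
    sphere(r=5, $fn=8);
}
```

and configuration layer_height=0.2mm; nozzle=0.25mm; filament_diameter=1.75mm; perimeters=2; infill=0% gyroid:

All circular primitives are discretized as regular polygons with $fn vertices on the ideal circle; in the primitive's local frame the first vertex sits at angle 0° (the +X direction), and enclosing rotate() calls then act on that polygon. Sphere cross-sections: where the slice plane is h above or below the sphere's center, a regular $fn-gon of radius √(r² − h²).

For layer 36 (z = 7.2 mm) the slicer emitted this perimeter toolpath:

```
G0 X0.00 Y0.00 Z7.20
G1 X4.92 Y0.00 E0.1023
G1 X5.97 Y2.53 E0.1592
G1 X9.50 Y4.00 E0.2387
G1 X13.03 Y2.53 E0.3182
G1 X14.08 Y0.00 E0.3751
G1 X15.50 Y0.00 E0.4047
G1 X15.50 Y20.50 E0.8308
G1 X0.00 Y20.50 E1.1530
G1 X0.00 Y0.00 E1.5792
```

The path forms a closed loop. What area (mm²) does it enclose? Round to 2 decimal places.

292.04 mm²

Apply the shoelace formula to the sequence of (X, Y) vertices; enclosed area = 292.04 mm².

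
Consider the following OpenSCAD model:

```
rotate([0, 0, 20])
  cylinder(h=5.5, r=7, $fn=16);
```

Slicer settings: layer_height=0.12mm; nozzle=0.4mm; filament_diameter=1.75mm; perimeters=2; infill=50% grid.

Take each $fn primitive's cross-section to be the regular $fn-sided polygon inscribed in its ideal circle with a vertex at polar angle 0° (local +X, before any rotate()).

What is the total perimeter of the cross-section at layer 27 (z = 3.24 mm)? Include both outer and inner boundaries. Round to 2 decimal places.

43.70 mm

At z = 3.24 mm: the cylinder: section is a regular 16-gon, circumradius r=7 (perimeter = 2·16·7.000·sin(180°/16) = 43.70 mm); (whole slice rotated 20° about Z — lengths, areas and connectivity unchanged). Overall, the cross-section is a single solid region. Total boundary length (outer) = 43.70 mm.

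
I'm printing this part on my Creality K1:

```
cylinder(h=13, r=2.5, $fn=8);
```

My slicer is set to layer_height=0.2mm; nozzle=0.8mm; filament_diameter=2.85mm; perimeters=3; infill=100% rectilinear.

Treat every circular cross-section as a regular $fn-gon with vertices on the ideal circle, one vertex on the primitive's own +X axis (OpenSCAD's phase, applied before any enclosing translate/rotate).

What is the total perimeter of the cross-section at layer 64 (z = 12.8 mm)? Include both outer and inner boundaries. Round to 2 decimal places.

15.31 mm

At z = 12.8 mm: the r=2.5 cylinder gives a regular 8-gon of circumradius 2.5 (constant along its height) (perimeter = 2·8·2.500·sin(180°/8) = 15.31 mm). Overall, the cross-section is a single solid region. Total boundary length (outer) = 15.31 mm.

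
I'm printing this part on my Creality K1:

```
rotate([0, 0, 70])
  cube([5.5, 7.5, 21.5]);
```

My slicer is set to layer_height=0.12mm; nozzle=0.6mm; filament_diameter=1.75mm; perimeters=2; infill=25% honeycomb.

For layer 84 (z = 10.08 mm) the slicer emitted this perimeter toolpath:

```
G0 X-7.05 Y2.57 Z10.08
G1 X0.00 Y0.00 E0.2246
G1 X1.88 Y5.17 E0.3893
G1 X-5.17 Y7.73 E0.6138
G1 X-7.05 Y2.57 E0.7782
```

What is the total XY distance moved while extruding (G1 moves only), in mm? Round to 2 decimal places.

26.00 mm

Sum the Euclidean lengths of each G1 segment: total = 26.00 mm.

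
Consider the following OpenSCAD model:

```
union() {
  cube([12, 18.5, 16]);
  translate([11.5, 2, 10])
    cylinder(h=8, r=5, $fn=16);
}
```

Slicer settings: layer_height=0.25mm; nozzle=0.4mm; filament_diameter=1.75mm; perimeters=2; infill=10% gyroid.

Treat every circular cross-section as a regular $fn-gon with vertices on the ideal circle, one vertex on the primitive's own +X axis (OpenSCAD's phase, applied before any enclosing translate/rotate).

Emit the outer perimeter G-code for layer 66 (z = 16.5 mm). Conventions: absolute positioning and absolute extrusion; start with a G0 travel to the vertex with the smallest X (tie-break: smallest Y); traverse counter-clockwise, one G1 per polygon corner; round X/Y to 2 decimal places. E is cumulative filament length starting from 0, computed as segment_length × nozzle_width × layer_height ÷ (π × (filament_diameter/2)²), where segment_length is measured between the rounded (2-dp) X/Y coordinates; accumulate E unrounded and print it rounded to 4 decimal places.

At z = 16.5 mm: the cube is absent (z outside [0, 16]); the cylinder at (11.5, 2): section is a regular 16-gon, circumradius r=5; Merging all regions: only the r=5 cylinder at (11.5, 2) is present, so the union is just that shape — 1 connected region. The outline is a single polygon with 16 vertices. Extrusion per mm of travel: 0.4 × 0.25 / (π × 0.875²) = 0.041575. Accumulating E over each segment gives final E = 1.2981.

G0 X6.50 Y2.00 Z16.50
G1 X6.88 Y0.09 E0.0810
G1 X7.96 Y-1.54 E0.1623
G1 X9.59 Y-2.62 E0.2436
G1 X11.50 Y-3.00 E0.3245
G1 X13.41 Y-2.62 E0.4055
G1 X15.04 Y-1.54 E0.4868
G1 X16.12 Y0.09 E0.5681
G1 X16.50 Y2.00 E0.6490
G1 X16.12 Y3.91 E0.7300
G1 X15.04 Y5.54 E0.8113
G1 X13.41 Y6.62 E0.8926
G1 X11.50 Y7.00 E0.9735
G1 X9.59 Y6.62 E1.0545
G1 X7.96 Y5.54 E1.1358
G1 X6.88 Y3.91 E1.2171
G1 X6.50 Y2.00 E1.2981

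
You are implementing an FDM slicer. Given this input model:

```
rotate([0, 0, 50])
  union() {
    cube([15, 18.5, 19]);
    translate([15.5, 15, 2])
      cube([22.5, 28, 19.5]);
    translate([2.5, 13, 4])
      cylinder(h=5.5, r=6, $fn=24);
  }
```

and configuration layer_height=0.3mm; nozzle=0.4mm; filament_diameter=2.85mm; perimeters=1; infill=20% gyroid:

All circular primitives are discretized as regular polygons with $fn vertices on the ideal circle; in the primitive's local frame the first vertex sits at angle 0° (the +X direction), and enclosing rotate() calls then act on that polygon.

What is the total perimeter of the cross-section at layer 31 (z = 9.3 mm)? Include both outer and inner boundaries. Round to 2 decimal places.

170.95 mm

At z = 9.3 mm: the cube is present — its section is the full 15×18.5 rectangle (perimeter 67.00 mm); the cube at (15.5, 15) (footprint 22.5×28) is included at this height (perimeter 101.00 mm); the cylinder at (2.5, 13): section is a regular 24-gon, circumradius r=6 (perimeter = 2·24·6.000·sin(180°/24) = 37.59 mm); Merging all regions: the regions partially overlap (shared area 83.38 mm²), so the edge portions inside another operand are dropped and the merged outline is re-measured after clipping — boundary = 170.95 mm; (whole slice rotated 50° about Z — lengths, areas and connectivity unchanged). Overall, the cross-section has 2 separate islands. Total boundary length (outer) = 170.95 mm.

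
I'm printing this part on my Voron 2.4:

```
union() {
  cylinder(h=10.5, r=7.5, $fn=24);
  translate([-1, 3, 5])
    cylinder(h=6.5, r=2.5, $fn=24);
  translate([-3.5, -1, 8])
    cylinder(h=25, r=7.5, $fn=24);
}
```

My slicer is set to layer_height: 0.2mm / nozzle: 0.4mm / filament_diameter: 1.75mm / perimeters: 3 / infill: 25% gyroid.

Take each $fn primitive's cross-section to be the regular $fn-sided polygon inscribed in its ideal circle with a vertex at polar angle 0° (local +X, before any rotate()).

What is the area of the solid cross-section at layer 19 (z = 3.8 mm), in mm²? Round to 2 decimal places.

At z = 3.8 mm: the cylinder: section is a regular 24-gon, circumradius r=7.5 (area = (24/2)·7.500²·sin(360°/24) = 174.70 mm²); the cylinder at (-1, 3) is absent (z outside [5, 11.5]); the cylinder at (-3.5, -1) is not intersected at this z (z outside [8, 33]); Taking the union: only the r=7.5 cylinder is present, so the union is just that shape — area = 174.70 mm². Overall, the cross-section is a single solid region. Net area = 174.70 mm².

174.70 mm²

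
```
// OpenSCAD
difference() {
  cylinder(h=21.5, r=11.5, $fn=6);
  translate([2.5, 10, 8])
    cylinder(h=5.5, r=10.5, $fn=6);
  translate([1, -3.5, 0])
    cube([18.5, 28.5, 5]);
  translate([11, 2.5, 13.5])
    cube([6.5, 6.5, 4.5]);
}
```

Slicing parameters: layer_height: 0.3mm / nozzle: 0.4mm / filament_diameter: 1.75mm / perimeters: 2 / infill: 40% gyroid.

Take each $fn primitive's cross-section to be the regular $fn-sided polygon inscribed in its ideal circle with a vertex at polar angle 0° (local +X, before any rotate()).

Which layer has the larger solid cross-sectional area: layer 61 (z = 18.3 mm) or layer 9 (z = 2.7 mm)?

layer 61 (z = 18.3 mm)

Layer 61 (z = 18.3): the cylinder: section is a regular 6-gon, circumradius r=11.5 (area = (6/2)·11.500²·sin(360°/6) = 343.60 mm²); the cylinder at (2.5, 10) is absent (z outside [8, 13.5]); the cube at (1, -3.5) does not reach this height (z outside [0, 5]); the cube at (11, 2.5) is absent (z outside [13.5, 18]); After the difference (first − rest): none of the subtracted shapes is present at this height, so the r=11.5 cylinder is unchanged — area = 343.60 mm². So its area = 343.60 mm². Layer 9 (z = 2.7): the cylinder: section is a regular 6-gon, circumradius r=11.5 (area = (6/2)·11.500²·sin(360°/6) = 343.60 mm²); the cylinder at (2.5, 10) is not intersected at this z (z outside [8, 13.5]); the 18.5×28.5 cube at (1, -3.5) contributes its full rectangle (area 527.25 mm²); the cube at (11, 2.5) does not reach this height (z outside [13.5, 18]); Subtracting the remaining from the first: starting from the r=11.5 cylinder (343.60 mm²), the 18.5×28.5 cube at (1, -3.5) partially overlaps it — only the 109.15 mm² overlap (of its 527.25 mm²) is removed, clipping the outline — area = 234.44 mm². So its area = 234.44 mm². Layer 61 is larger (343.60 vs 234.44 mm²).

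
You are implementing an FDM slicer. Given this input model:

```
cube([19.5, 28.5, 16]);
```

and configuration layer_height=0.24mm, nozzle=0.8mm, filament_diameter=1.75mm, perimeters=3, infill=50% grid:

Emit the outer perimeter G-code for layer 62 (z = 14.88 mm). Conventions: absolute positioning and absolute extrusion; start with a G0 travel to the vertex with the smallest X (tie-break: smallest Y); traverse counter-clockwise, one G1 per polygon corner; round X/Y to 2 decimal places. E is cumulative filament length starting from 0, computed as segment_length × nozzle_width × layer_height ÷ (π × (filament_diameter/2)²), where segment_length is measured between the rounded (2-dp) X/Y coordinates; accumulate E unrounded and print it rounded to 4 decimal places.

G0 X0.00 Y0.00 Z14.88
G1 X19.50 Y0.00 E1.5566
G1 X19.50 Y28.50 E3.8316
G1 X0.00 Y28.50 E5.3881
G1 X0.00 Y0.00 E7.6631

At z = 14.88 mm: the cube (footprint 19.5×28.5) is included at this height. The outline is a single polygon with 4 vertices. Extrusion per mm of travel: 0.8 × 0.24 / (π × 0.875²) = 0.079824. Accumulating E over each segment gives final E = 7.6631.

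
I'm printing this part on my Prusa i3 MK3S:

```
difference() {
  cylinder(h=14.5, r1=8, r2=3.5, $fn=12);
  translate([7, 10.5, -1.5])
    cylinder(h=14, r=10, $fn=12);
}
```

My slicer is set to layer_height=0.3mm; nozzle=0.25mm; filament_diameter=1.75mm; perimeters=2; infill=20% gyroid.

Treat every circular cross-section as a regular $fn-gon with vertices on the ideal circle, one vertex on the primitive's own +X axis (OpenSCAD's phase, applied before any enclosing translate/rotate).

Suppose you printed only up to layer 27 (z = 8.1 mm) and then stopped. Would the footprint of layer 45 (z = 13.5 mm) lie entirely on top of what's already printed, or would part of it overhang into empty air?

part overhangs

Compare the two slices. At z = 8.1: the cone contributes a regular 12-gon of circumradius 5.486 (interpolated between r1=8 and r2=3.5 at t=0.559) (area = (12/2)·5.486²·sin(360°/12) = 90.30 mm²); the cylinder at (7, 10.5): section is a regular 12-gon, circumradius r=10 (area = (12/2)·10.000²·sin(360°/12) = 300.00 mm²); Subtracting the remaining from the first: starting from the cone (90.30 mm²), the r=10 cylinder at (7, 10.5) partially overlaps it — only the 13.30 mm² overlap (of its 300.00 mm²) is removed, clipping the outline — area = 77.00 mm². At z = 13.5: the cone: at t=0.931 of its height the radius interpolates to r₁+(r₂−r₁)t = 3.810, giving a regular 12-gon of that circumradius (area = (12/2)·3.810²·sin(360°/12) = 43.56 mm²); the cylinder at (7, 10.5) is not intersected at this z (z outside [-1.5, 12.5]); After the difference (first − rest): none of the subtracted shapes is present at this height, so the cone is unchanged — area = 43.56 mm². Checking containment: at z = 13.5 the cross-section extends beyond the z = 8.1 cross-section by about 2.58 mm².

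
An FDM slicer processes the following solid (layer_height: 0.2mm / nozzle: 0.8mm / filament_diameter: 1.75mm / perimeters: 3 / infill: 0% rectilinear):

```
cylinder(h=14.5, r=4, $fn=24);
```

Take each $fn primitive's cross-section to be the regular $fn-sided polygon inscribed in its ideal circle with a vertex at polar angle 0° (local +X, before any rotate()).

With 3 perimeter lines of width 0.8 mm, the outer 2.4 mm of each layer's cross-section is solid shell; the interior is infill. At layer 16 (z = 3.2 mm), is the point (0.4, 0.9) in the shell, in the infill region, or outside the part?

At z = 3.2 mm: the cylinder: section is a regular 24-gon, circumradius r=4. Overall, the cross-section is a single solid region. The nearest boundary edge runs (2.00, 3.46)→(1.04, 3.86); distance from the point to it = 2.98 mm. The point is inside the cross-section and 2.98 mm from the nearest boundary — more than the 2.4 mm shell width (3 × 0.8), so it's in the infill interior.

infill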